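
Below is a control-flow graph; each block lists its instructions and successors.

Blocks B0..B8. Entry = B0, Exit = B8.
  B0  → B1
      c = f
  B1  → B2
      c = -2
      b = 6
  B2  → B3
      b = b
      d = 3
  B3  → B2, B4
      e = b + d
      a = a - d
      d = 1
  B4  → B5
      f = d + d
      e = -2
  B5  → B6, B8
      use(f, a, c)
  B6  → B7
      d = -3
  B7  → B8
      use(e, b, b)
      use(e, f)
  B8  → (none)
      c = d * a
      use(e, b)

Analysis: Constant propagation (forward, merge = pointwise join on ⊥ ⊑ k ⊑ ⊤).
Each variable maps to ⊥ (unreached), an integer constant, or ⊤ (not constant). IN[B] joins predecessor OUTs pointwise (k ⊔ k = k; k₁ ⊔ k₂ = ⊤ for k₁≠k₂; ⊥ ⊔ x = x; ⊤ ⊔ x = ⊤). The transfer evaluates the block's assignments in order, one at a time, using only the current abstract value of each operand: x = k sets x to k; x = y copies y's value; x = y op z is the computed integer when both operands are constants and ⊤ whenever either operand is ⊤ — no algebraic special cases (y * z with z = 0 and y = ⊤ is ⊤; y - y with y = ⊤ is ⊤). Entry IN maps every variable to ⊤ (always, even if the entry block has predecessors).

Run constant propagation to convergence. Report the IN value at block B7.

Per-block solution:
  B0:   IN=(all ⊤)   OUT=(all ⊤)
  B1:   IN=(all ⊤)   OUT={b:6, c:-2; rest ⊤}
  B2:   IN={b:6, c:-2; rest ⊤}   OUT={b:6, c:-2, d:3; rest ⊤}
  B3:   IN={b:6, c:-2, d:3; rest ⊤}   OUT={b:6, c:-2, d:1, e:9; rest ⊤}
  B4:   IN={b:6, c:-2, d:1, e:9; rest ⊤}   OUT={b:6, c:-2, d:1, e:-2, f:2; rest ⊤}
  B5:   IN={b:6, c:-2, d:1, e:-2, f:2; rest ⊤}   OUT={b:6, c:-2, d:1, e:-2, f:2; rest ⊤}
  B6:   IN={b:6, c:-2, d:1, e:-2, f:2; rest ⊤}   OUT={b:6, c:-2, d:-3, e:-2, f:2; rest ⊤}
  B7:   IN={b:6, c:-2, d:-3, e:-2, f:2; rest ⊤}   OUT={b:6, c:-2, d:-3, e:-2, f:2; rest ⊤}
  B8:   IN={b:6, c:-2, e:-2, f:2; rest ⊤}   OUT={b:6, e:-2, f:2; rest ⊤}

Merge at B7: IN[B7] = OUT[B6] = {a: ⊤, b: 6, c: -2, d: -3, e: -2, f: 2}

Answer: {a: ⊤, b: 6, c: -2, d: -3, e: -2, f: 2}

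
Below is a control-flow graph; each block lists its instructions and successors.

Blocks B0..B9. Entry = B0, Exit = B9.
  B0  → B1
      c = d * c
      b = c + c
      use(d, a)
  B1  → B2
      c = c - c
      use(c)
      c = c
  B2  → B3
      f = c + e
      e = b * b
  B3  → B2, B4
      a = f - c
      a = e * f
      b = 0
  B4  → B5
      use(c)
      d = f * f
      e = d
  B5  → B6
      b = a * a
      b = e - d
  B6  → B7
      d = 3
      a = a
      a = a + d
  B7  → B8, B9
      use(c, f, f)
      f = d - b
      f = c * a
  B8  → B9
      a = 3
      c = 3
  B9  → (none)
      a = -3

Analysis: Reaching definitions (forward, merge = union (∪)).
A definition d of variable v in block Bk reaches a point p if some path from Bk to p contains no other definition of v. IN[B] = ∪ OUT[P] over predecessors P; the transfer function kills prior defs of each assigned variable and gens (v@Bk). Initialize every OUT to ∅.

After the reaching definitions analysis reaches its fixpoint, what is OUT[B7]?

Converged values:
  B0: | IN={} | OUT={b@B0, c@B0}
  B1: | IN={b@B0, c@B0} | OUT={b@B0, c@B1}
  B2: | IN={a@B3, b@B0, b@B3, c@B1, e@B2, f@B2} | OUT={a@B3, b@B0, b@B3, c@B1, e@B2, f@B2}
  B3: | IN={a@B3, b@B0, b@B3, c@B1, e@B2, f@B2} | OUT={a@B3, b@B3, c@B1, e@B2, f@B2}
  B4: | IN={a@B3, b@B3, c@B1, e@B2, f@B2} | OUT={a@B3, b@B3, c@B1, d@B4, e@B4, f@B2}
  B5: | IN={a@B3, b@B3, c@B1, d@B4, e@B4, f@B2} | OUT={a@B3, b@B5, c@B1, d@B4, e@B4, f@B2}
  B6: | IN={a@B3, b@B5, c@B1, d@B4, e@B4, f@B2} | OUT={a@B6, b@B5, c@B1, d@B6, e@B4, f@B2}
  B7: | IN={a@B6, b@B5, c@B1, d@B6, e@B4, f@B2} | OUT={a@B6, b@B5, c@B1, d@B6, e@B4, f@B7}
  B8: | IN={a@B6, b@B5, c@B1, d@B6, e@B4, f@B7} | OUT={a@B8, b@B5, c@B8, d@B6, e@B4, f@B7}
  B9: | IN={a@B6, a@B8, b@B5, c@B1, c@B8, d@B6, e@B4, f@B7} | OUT={a@B9, b@B5, c@B1, c@B8, d@B6, e@B4, f@B7}

Merge at B7: IN[B7] = OUT[B6] = {a@B6, b@B5, c@B1, d@B6, e@B4, f@B2}
Applying B7's transfer function to that IN value gives OUT[B7] (row B7 above).

Answer: {a@B6, b@B5, c@B1, d@B6, e@B4, f@B7}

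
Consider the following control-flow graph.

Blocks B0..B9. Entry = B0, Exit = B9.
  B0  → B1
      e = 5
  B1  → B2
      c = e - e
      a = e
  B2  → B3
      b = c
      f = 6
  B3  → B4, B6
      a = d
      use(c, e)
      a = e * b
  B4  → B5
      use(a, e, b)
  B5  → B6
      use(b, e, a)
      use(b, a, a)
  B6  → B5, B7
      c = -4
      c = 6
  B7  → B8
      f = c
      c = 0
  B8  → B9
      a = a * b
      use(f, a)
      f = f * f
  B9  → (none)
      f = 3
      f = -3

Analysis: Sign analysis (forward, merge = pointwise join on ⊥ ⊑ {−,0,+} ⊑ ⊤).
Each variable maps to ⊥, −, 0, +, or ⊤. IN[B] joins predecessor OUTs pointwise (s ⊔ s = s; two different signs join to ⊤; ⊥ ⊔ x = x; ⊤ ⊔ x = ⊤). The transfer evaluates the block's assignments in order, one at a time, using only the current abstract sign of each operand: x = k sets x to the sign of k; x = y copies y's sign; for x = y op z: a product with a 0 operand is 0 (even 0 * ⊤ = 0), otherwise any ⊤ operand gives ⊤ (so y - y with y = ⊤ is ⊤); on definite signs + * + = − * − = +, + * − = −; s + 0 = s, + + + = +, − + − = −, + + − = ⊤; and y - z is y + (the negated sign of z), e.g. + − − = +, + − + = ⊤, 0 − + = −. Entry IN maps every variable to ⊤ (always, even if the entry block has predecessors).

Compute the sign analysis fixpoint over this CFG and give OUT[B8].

Converged values:
  B0:   IN=(all ⊤)   OUT={e:+; rest ⊤}
  B1:   IN={e:+; rest ⊤}   OUT={a:+, e:+; rest ⊤}
  B2:   IN={a:+, e:+; rest ⊤}   OUT={a:+, e:+, f:+; rest ⊤}
  B3:   IN={a:+, e:+, f:+; rest ⊤}   OUT={e:+, f:+; rest ⊤}
  B4:   IN={e:+, f:+; rest ⊤}   OUT={e:+, f:+; rest ⊤}
  B5:   IN={e:+, f:+; rest ⊤}   OUT={e:+, f:+; rest ⊤}
  B6:   IN={e:+, f:+; rest ⊤}   OUT={c:+, e:+, f:+; rest ⊤}
  B7:   IN={c:+, e:+, f:+; rest ⊤}   OUT={c:0, e:+, f:+; rest ⊤}
  B8:   IN={c:0, e:+, f:+; rest ⊤}   OUT={c:0, e:+, f:+; rest ⊤}
  B9:   IN={c:0, e:+, f:+; rest ⊤}   OUT={c:0, e:+, f:-; rest ⊤}

Merge at B8: IN[B8] = OUT[B7] = {a: ⊤, b: ⊤, c: 0, d: ⊤, e: +, f: +}
Applying B8's transfer function to that IN value gives OUT[B8] (row B8 above).

Answer: {a: ⊤, b: ⊤, c: 0, d: ⊤, e: +, f: +}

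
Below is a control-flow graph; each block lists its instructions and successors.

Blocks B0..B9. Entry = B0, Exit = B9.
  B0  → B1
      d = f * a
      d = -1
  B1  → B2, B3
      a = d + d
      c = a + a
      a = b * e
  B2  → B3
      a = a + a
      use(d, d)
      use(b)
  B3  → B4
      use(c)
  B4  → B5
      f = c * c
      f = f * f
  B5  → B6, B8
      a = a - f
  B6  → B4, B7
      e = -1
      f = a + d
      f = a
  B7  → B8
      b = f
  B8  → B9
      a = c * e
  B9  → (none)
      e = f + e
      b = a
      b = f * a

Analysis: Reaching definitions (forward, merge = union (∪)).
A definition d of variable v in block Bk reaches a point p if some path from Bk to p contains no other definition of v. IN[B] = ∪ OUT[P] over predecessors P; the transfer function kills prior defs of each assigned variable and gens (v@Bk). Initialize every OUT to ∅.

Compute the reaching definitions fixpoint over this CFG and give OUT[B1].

Answer: {a@B1, c@B1, d@B0}

Derivation:
Per-block solution:
  B0:  IN={}  OUT={d@B0}
  B1:  IN={d@B0}  OUT={a@B1, c@B1, d@B0}
  B2:  IN={a@B1, c@B1, d@B0}  OUT={a@B2, c@B1, d@B0}
  B3:  IN={a@B1, a@B2, c@B1, d@B0}  OUT={a@B1, a@B2, c@B1, d@B0}
  B4:  IN={a@B1, a@B2, a@B5, c@B1, d@B0, e@B6, f@B6}  OUT={a@B1, a@B2, a@B5, c@B1, d@B0, e@B6, f@B4}
  B5:  IN={a@B1, a@B2, a@B5, c@B1, d@B0, e@B6, f@B4}  OUT={a@B5, c@B1, d@B0, e@B6, f@B4}
  B6:  IN={a@B5, c@B1, d@B0, e@B6, f@B4}  OUT={a@B5, c@B1, d@B0, e@B6, f@B6}
  B7:  IN={a@B5, c@B1, d@B0, e@B6, f@B6}  OUT={a@B5, b@B7, c@B1, d@B0, e@B6, f@B6}
  B8:  IN={a@B5, b@B7, c@B1, d@B0, e@B6, f@B4, f@B6}  OUT={a@B8, b@B7, c@B1, d@B0, e@B6, f@B4, f@B6}
  B9:  IN={a@B8, b@B7, c@B1, d@B0, e@B6, f@B4, f@B6}  OUT={a@B8, b@B9, c@B1, d@B0, e@B9, f@B4, f@B6}

Merge at B1: IN[B1] = OUT[B0] = {d@B0}
Applying B1's transfer function to that IN value gives OUT[B1] (row B1 above).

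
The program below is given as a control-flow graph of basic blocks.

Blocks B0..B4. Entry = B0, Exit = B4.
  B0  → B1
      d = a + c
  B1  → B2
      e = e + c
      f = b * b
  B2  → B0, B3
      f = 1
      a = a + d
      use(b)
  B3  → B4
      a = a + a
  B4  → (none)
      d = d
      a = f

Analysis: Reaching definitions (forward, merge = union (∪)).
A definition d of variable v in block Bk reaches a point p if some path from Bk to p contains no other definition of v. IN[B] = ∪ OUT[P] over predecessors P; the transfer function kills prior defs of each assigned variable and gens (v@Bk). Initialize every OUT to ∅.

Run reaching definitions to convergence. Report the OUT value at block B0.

Answer: {a@B2, d@B0, e@B1, f@B2}

Trace:
Fixpoint table:
  B0:   IN={a@B2, d@B0, e@B1, f@B2}   OUT={a@B2, d@B0, e@B1, f@B2}
  B1:   IN={a@B2, d@B0, e@B1, f@B2}   OUT={a@B2, d@B0, e@B1, f@B1}
  B2:   IN={a@B2, d@B0, e@B1, f@B1}   OUT={a@B2, d@B0, e@B1, f@B2}
  B3:   IN={a@B2, d@B0, e@B1, f@B2}   OUT={a@B3, d@B0, e@B1, f@B2}
  B4:   IN={a@B3, d@B0, e@B1, f@B2}   OUT={a@B4, d@B4, e@B1, f@B2}

Merge at B0 (entry node, so the boundary value {} is joined with the incoming edge(s)): IN[B0] = {} ⊔ OUT[B2] = {a@B2, d@B0, e@B1, f@B2}
Applying B0's transfer function to that IN value gives OUT[B0] (row B0 above).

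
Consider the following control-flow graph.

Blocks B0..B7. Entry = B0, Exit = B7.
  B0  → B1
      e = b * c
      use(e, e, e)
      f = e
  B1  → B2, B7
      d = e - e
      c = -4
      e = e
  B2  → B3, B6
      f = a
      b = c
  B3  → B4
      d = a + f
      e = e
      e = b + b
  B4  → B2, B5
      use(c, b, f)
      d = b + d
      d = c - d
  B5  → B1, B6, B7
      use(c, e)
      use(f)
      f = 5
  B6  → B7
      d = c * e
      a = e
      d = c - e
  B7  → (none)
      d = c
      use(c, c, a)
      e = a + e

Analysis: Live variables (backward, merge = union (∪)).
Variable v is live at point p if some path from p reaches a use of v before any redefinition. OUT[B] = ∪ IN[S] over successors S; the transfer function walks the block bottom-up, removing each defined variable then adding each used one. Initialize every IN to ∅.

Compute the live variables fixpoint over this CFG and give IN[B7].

Fixpoint table:
  B0: | IN={a, b, c} | OUT={a, e}
  B1: | IN={a, e} | OUT={a, c, e}
  B2: | IN={a, c, e} | OUT={a, b, c, e, f}
  B3: | IN={a, b, c, e, f} | OUT={a, b, c, d, e, f}
  B4: | IN={a, b, c, d, e, f} | OUT={a, c, e, f}
  B5: | IN={a, c, e, f} | OUT={a, c, e}
  B6: | IN={c, e} | OUT={a, c, e}
  B7: | IN={a, c, e} | OUT={}

B7 is the boundary node: OUT[B7] = {}
Applying B7's transfer function to that OUT value gives IN[B7] (row B7 above).

Answer: {a, c, e}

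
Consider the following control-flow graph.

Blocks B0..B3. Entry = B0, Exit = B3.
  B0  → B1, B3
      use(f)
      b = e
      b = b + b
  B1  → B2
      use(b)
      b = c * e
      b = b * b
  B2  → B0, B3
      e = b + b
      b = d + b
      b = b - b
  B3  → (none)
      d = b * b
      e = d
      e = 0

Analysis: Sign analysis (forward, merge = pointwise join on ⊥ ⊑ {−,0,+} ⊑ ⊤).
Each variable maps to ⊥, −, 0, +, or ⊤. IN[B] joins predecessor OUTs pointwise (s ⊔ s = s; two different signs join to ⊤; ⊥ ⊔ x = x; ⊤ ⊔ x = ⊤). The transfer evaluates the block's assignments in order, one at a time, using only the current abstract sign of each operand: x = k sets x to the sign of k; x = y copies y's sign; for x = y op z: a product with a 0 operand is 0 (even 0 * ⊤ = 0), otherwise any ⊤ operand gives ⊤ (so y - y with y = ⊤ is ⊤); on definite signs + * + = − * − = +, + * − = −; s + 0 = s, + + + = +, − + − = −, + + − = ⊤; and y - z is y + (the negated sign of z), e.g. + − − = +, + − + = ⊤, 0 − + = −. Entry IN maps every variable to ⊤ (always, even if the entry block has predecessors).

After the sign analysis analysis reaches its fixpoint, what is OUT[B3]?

Converged values:
  B0: | IN=(all ⊤) | OUT=(all ⊤)
  B1: | IN=(all ⊤) | OUT=(all ⊤)
  B2: | IN=(all ⊤) | OUT=(all ⊤)
  B3: | IN=(all ⊤) | OUT={e:0; rest ⊤}

Merge at B3: IN[B3] = OUT[B0] ⊔ OUT[B2] = {a: ⊤, b: ⊤, c: ⊤, d: ⊤, e: ⊤, f: ⊤}
Applying B3's transfer function to that IN value gives OUT[B3] (row B3 above).

Answer: {a: ⊤, b: ⊤, c: ⊤, d: ⊤, e: 0, f: ⊤}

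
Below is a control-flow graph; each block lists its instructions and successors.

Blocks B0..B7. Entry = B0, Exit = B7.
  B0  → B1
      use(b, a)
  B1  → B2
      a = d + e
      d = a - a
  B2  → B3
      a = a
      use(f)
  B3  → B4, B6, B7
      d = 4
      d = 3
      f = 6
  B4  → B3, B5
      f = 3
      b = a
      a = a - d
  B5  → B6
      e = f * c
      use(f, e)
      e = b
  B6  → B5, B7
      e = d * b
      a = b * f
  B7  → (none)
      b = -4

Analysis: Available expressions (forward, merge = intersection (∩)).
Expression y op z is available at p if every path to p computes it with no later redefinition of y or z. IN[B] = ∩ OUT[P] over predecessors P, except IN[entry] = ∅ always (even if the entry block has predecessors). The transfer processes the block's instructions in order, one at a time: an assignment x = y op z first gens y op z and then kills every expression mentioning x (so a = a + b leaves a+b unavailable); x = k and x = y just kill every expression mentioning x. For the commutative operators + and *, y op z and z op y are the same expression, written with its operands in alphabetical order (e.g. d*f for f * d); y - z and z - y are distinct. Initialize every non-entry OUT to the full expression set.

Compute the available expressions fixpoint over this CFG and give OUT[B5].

Converged values:
  B0: | IN={} | OUT={}
  B1: | IN={} | OUT={a-a}
  B2: | IN={a-a} | OUT={}
  B3: | IN={} | OUT={}
  B4: | IN={} | OUT={}
  B5: | IN={} | OUT={c*f}
  B6: | IN={} | OUT={b*d, b*f}
  B7: | IN={} | OUT={}

Merge at B5: IN[B5] = OUT[B4] ∩ OUT[B6] = {}
Applying B5's transfer function to that IN value gives OUT[B5] (row B5 above).

Answer: {c*f}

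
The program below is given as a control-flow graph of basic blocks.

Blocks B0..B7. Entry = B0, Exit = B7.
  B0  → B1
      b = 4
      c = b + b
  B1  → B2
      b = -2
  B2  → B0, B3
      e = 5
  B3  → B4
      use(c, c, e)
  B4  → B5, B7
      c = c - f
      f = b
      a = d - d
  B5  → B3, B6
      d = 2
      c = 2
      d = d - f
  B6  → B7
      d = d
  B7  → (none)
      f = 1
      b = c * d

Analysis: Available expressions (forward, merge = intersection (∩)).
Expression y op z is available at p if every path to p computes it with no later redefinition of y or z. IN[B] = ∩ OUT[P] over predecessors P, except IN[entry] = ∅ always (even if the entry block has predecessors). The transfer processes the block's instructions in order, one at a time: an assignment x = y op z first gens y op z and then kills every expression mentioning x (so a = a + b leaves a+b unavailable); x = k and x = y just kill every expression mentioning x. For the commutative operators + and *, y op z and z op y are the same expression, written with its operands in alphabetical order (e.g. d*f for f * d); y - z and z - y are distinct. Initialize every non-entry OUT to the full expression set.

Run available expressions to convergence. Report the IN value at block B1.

Per-block solution:
  B0:  IN={}  OUT={b+b}
  B1:  IN={b+b}  OUT={}
  B2:  IN={}  OUT={}
  B3:  IN={}  OUT={}
  B4:  IN={}  OUT={d-d}
  B5:  IN={d-d}  OUT={}
  B6:  IN={}  OUT={}
  B7:  IN={}  OUT={c*d}

Merge at B1: IN[B1] = OUT[B0] = {b+b}

Answer: {b+b}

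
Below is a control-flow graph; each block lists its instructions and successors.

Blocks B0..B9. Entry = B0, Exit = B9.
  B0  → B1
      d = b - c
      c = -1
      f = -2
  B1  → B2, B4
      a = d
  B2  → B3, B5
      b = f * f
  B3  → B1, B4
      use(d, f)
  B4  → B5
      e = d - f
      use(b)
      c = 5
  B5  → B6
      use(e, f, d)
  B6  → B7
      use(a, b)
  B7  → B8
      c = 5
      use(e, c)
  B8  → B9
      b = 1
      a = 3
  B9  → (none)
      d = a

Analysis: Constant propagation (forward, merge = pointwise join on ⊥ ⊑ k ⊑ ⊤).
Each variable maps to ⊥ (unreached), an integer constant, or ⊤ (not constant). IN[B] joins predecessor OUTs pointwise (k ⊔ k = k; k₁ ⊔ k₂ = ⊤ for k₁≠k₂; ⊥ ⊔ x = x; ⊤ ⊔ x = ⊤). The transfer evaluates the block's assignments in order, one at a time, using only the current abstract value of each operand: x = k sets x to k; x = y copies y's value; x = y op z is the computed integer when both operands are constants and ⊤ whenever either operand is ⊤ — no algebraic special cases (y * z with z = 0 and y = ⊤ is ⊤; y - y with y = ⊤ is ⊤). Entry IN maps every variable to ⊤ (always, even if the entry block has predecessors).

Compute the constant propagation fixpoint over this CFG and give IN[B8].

Answer: {a: ⊤, b: ⊤, c: 5, d: ⊤, e: ⊤, f: -2}

Trace:
Converged values:
  B0:  IN=(all ⊤)  OUT={c:-1, f:-2; rest ⊤}
  B1:  IN={c:-1, f:-2; rest ⊤}  OUT={c:-1, f:-2; rest ⊤}
  B2:  IN={c:-1, f:-2; rest ⊤}  OUT={b:4, c:-1, f:-2; rest ⊤}
  B3:  IN={b:4, c:-1, f:-2; rest ⊤}  OUT={b:4, c:-1, f:-2; rest ⊤}
  B4:  IN={c:-1, f:-2; rest ⊤}  OUT={c:5, f:-2; rest ⊤}
  B5:  IN={f:-2; rest ⊤}  OUT={f:-2; rest ⊤}
  B6:  IN={f:-2; rest ⊤}  OUT={f:-2; rest ⊤}
  B7:  IN={f:-2; rest ⊤}  OUT={c:5, f:-2; rest ⊤}
  B8:  IN={c:5, f:-2; rest ⊤}  OUT={a:3, b:1, c:5, f:-2; rest ⊤}
  B9:  IN={a:3, b:1, c:5, f:-2; rest ⊤}  OUT={a:3, b:1, c:5, d:3, f:-2; rest ⊤}

Merge at B8: IN[B8] = OUT[B7] = {a: ⊤, b: ⊤, c: 5, d: ⊤, e: ⊤, f: -2}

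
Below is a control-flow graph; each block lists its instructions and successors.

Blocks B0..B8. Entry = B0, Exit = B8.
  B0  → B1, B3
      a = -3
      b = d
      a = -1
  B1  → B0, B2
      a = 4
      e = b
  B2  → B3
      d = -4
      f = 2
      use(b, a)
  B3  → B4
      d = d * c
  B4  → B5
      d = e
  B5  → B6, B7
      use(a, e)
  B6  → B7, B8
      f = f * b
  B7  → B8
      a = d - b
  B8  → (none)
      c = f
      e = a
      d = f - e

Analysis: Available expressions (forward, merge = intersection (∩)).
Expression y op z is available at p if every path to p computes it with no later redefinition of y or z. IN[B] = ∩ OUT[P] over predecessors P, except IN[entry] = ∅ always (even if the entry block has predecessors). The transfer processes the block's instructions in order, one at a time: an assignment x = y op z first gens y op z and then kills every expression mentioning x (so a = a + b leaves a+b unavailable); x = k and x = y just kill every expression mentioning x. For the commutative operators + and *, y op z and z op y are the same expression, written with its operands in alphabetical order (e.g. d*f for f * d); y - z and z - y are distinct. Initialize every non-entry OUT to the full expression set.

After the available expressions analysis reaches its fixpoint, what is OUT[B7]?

Answer: {d-b}

Working:
Converged values:
  B0: | IN={} | OUT={}
  B1: | IN={} | OUT={}
  B2: | IN={} | OUT={}
  B3: | IN={} | OUT={}
  B4: | IN={} | OUT={}
  B5: | IN={} | OUT={}
  B6: | IN={} | OUT={}
  B7: | IN={} | OUT={d-b}
  B8: | IN={} | OUT={f-e}

Merge at B7: IN[B7] = OUT[B5] ∩ OUT[B6] = {}
Applying B7's transfer function to that IN value gives OUT[B7] (row B7 above).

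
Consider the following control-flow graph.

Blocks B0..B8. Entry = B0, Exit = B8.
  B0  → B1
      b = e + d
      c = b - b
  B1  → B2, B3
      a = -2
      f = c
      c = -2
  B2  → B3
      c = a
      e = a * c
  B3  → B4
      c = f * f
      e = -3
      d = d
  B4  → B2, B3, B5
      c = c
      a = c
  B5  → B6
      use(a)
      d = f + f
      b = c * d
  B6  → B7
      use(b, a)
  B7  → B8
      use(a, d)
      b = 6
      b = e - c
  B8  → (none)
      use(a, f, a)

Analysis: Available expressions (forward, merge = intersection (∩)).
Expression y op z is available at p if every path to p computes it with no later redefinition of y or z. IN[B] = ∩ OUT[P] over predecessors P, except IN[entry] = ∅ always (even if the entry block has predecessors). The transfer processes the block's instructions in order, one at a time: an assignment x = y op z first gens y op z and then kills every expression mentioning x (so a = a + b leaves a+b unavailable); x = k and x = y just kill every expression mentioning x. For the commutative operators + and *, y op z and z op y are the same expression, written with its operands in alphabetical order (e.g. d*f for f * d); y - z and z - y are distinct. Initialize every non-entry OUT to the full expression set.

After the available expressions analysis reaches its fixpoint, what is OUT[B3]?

Answer: {b-b, f*f}

Trace:
Fixpoint table:
  B0:   IN={}   OUT={b-b, d+e}
  B1:   IN={b-b, d+e}   OUT={b-b, d+e}
  B2:   IN={b-b}   OUT={a*c, b-b}
  B3:   IN={b-b}   OUT={b-b, f*f}
  B4:   IN={b-b, f*f}   OUT={b-b, f*f}
  B5:   IN={b-b, f*f}   OUT={c*d, f*f, f+f}
  B6:   IN={c*d, f*f, f+f}   OUT={c*d, f*f, f+f}
  B7:   IN={c*d, f*f, f+f}   OUT={c*d, e-c, f*f, f+f}
  B8:   IN={c*d, e-c, f*f, f+f}   OUT={c*d, e-c, f*f, f+f}

Merge at B3: IN[B3] = OUT[B1] ∩ OUT[B2] ∩ OUT[B4] = {b-b}
Applying B3's transfer function to that IN value gives OUT[B3] (row B3 above).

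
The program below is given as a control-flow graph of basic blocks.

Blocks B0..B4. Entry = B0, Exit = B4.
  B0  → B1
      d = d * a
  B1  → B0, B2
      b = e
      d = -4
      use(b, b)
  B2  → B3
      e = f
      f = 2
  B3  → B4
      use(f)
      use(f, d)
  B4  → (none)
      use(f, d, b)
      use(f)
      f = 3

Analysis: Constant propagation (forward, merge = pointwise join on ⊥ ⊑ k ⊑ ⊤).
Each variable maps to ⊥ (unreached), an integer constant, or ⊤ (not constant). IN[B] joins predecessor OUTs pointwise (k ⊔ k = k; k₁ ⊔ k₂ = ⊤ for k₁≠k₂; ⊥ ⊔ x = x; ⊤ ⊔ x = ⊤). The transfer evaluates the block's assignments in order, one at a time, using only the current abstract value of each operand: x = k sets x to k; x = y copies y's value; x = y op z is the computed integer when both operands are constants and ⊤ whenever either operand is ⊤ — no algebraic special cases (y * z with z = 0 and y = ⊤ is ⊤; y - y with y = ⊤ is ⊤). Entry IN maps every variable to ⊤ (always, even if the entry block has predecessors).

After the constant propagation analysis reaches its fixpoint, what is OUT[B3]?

Converged values:
  B0: | IN=(all ⊤) | OUT=(all ⊤)
  B1: | IN=(all ⊤) | OUT={d:-4; rest ⊤}
  B2: | IN={d:-4; rest ⊤} | OUT={d:-4, f:2; rest ⊤}
  B3: | IN={d:-4, f:2; rest ⊤} | OUT={d:-4, f:2; rest ⊤}
  B4: | IN={d:-4, f:2; rest ⊤} | OUT={d:-4, f:3; rest ⊤}

Merge at B3: IN[B3] = OUT[B2] = {a: ⊤, b: ⊤, c: ⊤, d: -4, e: ⊤, f: 2}
Applying B3's transfer function to that IN value gives OUT[B3] (row B3 above).

Answer: {a: ⊤, b: ⊤, c: ⊤, d: -4, e: ⊤, f: 2}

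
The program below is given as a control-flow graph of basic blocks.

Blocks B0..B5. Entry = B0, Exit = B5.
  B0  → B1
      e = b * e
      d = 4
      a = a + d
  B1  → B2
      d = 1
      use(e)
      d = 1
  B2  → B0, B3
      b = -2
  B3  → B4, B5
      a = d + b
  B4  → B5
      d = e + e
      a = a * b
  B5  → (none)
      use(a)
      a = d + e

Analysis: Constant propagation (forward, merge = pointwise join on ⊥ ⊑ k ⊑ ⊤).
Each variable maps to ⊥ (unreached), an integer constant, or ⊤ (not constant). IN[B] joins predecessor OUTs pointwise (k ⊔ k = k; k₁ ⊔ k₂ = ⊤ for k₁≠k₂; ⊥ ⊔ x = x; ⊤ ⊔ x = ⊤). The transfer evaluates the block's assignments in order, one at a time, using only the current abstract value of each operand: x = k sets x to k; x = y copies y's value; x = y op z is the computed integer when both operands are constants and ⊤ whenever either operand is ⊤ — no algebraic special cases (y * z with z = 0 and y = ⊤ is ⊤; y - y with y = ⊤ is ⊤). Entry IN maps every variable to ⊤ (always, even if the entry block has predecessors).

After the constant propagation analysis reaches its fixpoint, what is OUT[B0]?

Answer: {a: ⊤, b: ⊤, c: ⊤, d: 4, e: ⊤, f: ⊤}

Working:
Per-block solution:
  B0:  IN=(all ⊤)  OUT={d:4; rest ⊤}
  B1:  IN={d:4; rest ⊤}  OUT={d:1; rest ⊤}
  B2:  IN={d:1; rest ⊤}  OUT={b:-2, d:1; rest ⊤}
  B3:  IN={b:-2, d:1; rest ⊤}  OUT={a:-1, b:-2, d:1; rest ⊤}
  B4:  IN={a:-1, b:-2, d:1; rest ⊤}  OUT={a:2, b:-2; rest ⊤}
  B5:  IN={b:-2; rest ⊤}  OUT={b:-2; rest ⊤}

Merge at B0 (entry node, so the boundary value (all ⊤) is joined with the incoming edge(s)): IN[B0] = (all ⊤) ⊔ OUT[B2] = {a: ⊤, b: ⊤, c: ⊤, d: ⊤, e: ⊤, f: ⊤}
Applying B0's transfer function to that IN value gives OUT[B0] (row B0 above).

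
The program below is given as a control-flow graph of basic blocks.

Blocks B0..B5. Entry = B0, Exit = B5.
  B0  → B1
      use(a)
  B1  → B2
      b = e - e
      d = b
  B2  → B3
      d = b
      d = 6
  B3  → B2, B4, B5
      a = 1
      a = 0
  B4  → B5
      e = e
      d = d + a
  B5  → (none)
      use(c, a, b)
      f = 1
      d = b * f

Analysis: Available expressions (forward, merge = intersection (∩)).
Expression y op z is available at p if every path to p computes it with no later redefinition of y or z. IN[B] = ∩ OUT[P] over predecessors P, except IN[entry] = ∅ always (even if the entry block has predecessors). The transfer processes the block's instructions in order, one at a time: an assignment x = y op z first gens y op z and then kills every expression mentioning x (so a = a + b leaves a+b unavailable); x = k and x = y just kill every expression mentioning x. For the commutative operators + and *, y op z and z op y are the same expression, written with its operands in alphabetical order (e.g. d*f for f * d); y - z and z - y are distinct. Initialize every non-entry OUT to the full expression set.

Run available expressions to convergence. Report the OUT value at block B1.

Fixpoint table:
  B0:   IN={}   OUT={}
  B1:   IN={}   OUT={e-e}
  B2:   IN={e-e}   OUT={e-e}
  B3:   IN={e-e}   OUT={e-e}
  B4:   IN={e-e}   OUT={}
  B5:   IN={}   OUT={b*f}

Merge at B1: IN[B1] = OUT[B0] = {}
Applying B1's transfer function to that IN value gives OUT[B1] (row B1 above).

Answer: {e-e}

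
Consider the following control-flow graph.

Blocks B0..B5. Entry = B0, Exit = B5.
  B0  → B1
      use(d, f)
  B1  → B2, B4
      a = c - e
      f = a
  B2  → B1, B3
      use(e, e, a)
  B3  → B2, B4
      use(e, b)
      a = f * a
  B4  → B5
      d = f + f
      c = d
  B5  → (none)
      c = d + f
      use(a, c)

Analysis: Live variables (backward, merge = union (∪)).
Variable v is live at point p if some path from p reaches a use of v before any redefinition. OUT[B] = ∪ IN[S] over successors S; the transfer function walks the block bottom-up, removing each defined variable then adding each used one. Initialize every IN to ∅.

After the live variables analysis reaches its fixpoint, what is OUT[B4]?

Fixpoint table:
  B0:  IN={b, c, d, e, f}  OUT={b, c, e}
  B1:  IN={b, c, e}  OUT={a, b, c, e, f}
  B2:  IN={a, b, c, e, f}  OUT={a, b, c, e, f}
  B3:  IN={a, b, c, e, f}  OUT={a, b, c, e, f}
  B4:  IN={a, f}  OUT={a, d, f}
  B5:  IN={a, d, f}  OUT={}

Merge at B4: OUT[B4] = IN[B5] = {a, d, f}

Answer: {a, d, f}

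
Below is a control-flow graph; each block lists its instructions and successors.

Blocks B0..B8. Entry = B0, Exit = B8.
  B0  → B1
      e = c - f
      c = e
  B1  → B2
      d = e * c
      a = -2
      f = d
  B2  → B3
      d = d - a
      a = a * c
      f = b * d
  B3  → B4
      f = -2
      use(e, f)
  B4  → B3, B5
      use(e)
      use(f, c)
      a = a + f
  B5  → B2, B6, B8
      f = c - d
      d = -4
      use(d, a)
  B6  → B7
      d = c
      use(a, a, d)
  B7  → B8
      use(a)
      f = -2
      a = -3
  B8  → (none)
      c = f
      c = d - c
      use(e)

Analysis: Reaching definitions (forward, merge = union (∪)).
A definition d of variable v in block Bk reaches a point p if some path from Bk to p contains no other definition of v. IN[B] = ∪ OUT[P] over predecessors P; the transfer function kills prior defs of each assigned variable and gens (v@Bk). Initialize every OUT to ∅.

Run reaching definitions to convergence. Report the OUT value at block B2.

Answer: {a@B2, c@B0, d@B2, e@B0, f@B2}

Derivation:
Fixpoint table:
  B0: | IN={} | OUT={c@B0, e@B0}
  B1: | IN={c@B0, e@B0} | OUT={a@B1, c@B0, d@B1, e@B0, f@B1}
  B2: | IN={a@B1, a@B4, c@B0, d@B1, d@B5, e@B0, f@B1, f@B5} | OUT={a@B2, c@B0, d@B2, e@B0, f@B2}
  B3: | IN={a@B2, a@B4, c@B0, d@B2, e@B0, f@B2, f@B3} | OUT={a@B2, a@B4, c@B0, d@B2, e@B0, f@B3}
  B4: | IN={a@B2, a@B4, c@B0, d@B2, e@B0, f@B3} | OUT={a@B4, c@B0, d@B2, e@B0, f@B3}
  B5: | IN={a@B4, c@B0, d@B2, e@B0, f@B3} | OUT={a@B4, c@B0, d@B5, e@B0, f@B5}
  B6: | IN={a@B4, c@B0, d@B5, e@B0, f@B5} | OUT={a@B4, c@B0, d@B6, e@B0, f@B5}
  B7: | IN={a@B4, c@B0, d@B6, e@B0, f@B5} | OUT={a@B7, c@B0, d@B6, e@B0, f@B7}
  B8: | IN={a@B4, a@B7, c@B0, d@B5, d@B6, e@B0, f@B5, f@B7} | OUT={a@B4, a@B7, c@B8, d@B5, d@B6, e@B0, f@B5, f@B7}

Merge at B2: IN[B2] = OUT[B1] ⊔ OUT[B5] = {a@B1, a@B4, c@B0, d@B1, d@B5, e@B0, f@B1, f@B5}
Applying B2's transfer function to that IN value gives OUT[B2] (row B2 above).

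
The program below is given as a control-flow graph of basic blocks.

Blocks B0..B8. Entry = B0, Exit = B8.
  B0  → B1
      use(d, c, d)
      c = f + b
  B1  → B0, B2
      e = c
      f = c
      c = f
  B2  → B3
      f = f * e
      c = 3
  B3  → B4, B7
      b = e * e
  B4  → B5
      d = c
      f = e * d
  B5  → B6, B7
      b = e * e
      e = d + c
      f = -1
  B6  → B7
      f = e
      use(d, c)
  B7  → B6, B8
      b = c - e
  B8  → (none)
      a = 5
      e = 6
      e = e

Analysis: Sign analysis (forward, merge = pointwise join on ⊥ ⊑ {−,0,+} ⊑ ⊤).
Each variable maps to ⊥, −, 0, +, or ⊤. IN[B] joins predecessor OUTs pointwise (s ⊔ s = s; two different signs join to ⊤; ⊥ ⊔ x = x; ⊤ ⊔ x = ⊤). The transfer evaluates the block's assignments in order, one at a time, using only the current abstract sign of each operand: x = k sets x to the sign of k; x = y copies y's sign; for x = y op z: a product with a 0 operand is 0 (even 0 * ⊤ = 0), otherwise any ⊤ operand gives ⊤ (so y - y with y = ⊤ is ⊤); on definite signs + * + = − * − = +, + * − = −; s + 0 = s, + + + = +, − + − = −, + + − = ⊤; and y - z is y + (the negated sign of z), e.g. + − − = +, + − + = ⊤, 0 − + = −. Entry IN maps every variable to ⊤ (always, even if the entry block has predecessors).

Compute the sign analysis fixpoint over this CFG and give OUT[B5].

Answer: {a: ⊤, b: ⊤, c: +, d: +, e: +, f: -}

Derivation:
Per-block solution:
  B0: | IN=(all ⊤) | OUT=(all ⊤)
  B1: | IN=(all ⊤) | OUT=(all ⊤)
  B2: | IN=(all ⊤) | OUT={c:+; rest ⊤}
  B3: | IN={c:+; rest ⊤} | OUT={c:+; rest ⊤}
  B4: | IN={c:+; rest ⊤} | OUT={c:+, d:+; rest ⊤}
  B5: | IN={c:+, d:+; rest ⊤} | OUT={c:+, d:+, e:+, f:-; rest ⊤}
  B6: | IN={c:+; rest ⊤} | OUT={c:+; rest ⊤}
  B7: | IN={c:+; rest ⊤} | OUT={c:+; rest ⊤}
  B8: | IN={c:+; rest ⊤} | OUT={a:+, c:+, e:+; rest ⊤}

Merge at B5: IN[B5] = OUT[B4] = {a: ⊤, b: ⊤, c: +, d: +, e: ⊤, f: ⊤}
Applying B5's transfer function to that IN value gives OUT[B5] (row B5 above).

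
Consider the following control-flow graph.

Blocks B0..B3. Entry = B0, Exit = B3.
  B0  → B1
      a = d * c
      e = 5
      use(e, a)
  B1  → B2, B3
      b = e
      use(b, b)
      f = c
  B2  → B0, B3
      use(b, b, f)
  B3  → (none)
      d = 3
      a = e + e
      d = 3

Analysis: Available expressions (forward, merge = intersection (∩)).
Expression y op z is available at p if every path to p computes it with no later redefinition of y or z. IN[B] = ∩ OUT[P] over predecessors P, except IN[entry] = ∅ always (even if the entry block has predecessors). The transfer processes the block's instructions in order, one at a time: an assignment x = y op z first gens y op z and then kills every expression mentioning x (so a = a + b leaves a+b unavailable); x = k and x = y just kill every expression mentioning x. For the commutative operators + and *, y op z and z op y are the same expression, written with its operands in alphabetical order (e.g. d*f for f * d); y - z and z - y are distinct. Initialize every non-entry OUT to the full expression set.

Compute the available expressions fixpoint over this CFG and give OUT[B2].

Answer: {c*d}

Trace:
Per-block solution:
  B0:  IN={}  OUT={c*d}
  B1:  IN={c*d}  OUT={c*d}
  B2:  IN={c*d}  OUT={c*d}
  B3:  IN={c*d}  OUT={e+e}

Merge at B2: IN[B2] = OUT[B1] = {c*d}
Applying B2's transfer function to that IN value gives OUT[B2] (row B2 above).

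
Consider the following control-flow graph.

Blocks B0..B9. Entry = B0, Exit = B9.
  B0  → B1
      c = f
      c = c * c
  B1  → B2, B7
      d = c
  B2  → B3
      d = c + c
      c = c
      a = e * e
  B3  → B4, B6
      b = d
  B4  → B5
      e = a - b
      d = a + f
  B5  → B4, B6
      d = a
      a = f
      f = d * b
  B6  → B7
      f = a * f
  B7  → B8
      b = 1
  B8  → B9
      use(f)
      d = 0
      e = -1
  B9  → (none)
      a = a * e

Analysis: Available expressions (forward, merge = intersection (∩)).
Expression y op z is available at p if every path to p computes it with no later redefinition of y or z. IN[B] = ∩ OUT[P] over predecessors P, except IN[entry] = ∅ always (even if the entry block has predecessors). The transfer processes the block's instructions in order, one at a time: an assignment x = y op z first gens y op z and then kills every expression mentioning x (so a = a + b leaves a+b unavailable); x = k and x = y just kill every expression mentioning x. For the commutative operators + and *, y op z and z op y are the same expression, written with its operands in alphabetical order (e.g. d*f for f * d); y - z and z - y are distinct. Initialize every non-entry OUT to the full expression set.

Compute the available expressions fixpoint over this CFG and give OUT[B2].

Fixpoint table:
  B0: | IN={} | OUT={}
  B1: | IN={} | OUT={}
  B2: | IN={} | OUT={e*e}
  B3: | IN={e*e} | OUT={e*e}
  B4: | IN={} | OUT={a+f, a-b}
  B5: | IN={a+f, a-b} | OUT={b*d}
  B6: | IN={} | OUT={}
  B7: | IN={} | OUT={}
  B8: | IN={} | OUT={}
  B9: | IN={} | OUT={}

Merge at B2: IN[B2] = OUT[B1] = {}
Applying B2's transfer function to that IN value gives OUT[B2] (row B2 above).

Answer: {e*e}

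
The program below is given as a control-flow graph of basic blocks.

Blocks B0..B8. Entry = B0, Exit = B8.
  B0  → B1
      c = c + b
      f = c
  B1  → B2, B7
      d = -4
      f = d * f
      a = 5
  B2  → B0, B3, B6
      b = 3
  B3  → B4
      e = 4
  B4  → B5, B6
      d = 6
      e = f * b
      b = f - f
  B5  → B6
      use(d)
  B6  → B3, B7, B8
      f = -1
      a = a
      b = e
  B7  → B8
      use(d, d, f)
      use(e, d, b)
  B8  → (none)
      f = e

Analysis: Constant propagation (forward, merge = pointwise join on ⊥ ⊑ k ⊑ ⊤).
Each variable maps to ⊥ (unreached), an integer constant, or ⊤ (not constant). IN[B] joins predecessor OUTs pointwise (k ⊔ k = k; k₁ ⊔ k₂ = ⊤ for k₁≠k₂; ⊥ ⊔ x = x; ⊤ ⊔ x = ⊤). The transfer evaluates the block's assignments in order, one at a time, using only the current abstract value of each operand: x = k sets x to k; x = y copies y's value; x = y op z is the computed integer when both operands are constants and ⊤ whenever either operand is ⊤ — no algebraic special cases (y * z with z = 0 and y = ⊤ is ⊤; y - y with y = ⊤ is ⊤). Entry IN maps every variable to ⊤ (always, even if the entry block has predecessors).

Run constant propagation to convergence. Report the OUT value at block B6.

Fixpoint table:
  B0:   IN=(all ⊤)   OUT=(all ⊤)
  B1:   IN=(all ⊤)   OUT={a:5, d:-4; rest ⊤}
  B2:   IN={a:5, d:-4; rest ⊤}   OUT={a:5, b:3, d:-4; rest ⊤}
  B3:   IN={a:5; rest ⊤}   OUT={a:5, e:4; rest ⊤}
  B4:   IN={a:5, e:4; rest ⊤}   OUT={a:5, d:6; rest ⊤}
  B5:   IN={a:5, d:6; rest ⊤}   OUT={a:5, d:6; rest ⊤}
  B6:   IN={a:5; rest ⊤}   OUT={a:5, f:-1; rest ⊤}
  B7:   IN={a:5; rest ⊤}   OUT={a:5; rest ⊤}
  B8:   IN={a:5; rest ⊤}   OUT={a:5; rest ⊤}

Merge at B6: IN[B6] = OUT[B2] ⊔ OUT[B4] ⊔ OUT[B5] = {a: 5, b: ⊤, c: ⊤, d: ⊤, e: ⊤, f: ⊤}
Applying B6's transfer function to that IN value gives OUT[B6] (row B6 above).

Answer: {a: 5, b: ⊤, c: ⊤, d: ⊤, e: ⊤, f: -1}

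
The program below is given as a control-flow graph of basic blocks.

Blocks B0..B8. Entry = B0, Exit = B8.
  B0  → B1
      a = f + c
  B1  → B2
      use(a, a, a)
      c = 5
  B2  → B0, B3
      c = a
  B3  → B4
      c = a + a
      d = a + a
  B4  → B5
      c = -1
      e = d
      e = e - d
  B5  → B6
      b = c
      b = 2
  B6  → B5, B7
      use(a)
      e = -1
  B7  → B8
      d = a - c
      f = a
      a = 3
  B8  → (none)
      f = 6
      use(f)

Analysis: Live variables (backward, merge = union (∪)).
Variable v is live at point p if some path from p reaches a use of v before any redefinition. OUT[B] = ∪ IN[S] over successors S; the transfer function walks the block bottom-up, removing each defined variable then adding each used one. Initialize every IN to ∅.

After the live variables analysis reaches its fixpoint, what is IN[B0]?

Per-block solution:
  B0:  IN={c, f}  OUT={a, f}
  B1:  IN={a, f}  OUT={a, f}
  B2:  IN={a, f}  OUT={a, c, f}
  B3:  IN={a}  OUT={a, d}
  B4:  IN={a, d}  OUT={a, c}
  B5:  IN={a, c}  OUT={a, c}
  B6:  IN={a, c}  OUT={a, c}
  B7:  IN={a, c}  OUT={}
  B8:  IN={}  OUT={}

Merge at B0: OUT[B0] = IN[B1] = {a, f}
Applying B0's transfer function to that OUT value gives IN[B0] (row B0 above).

Answer: {c, f}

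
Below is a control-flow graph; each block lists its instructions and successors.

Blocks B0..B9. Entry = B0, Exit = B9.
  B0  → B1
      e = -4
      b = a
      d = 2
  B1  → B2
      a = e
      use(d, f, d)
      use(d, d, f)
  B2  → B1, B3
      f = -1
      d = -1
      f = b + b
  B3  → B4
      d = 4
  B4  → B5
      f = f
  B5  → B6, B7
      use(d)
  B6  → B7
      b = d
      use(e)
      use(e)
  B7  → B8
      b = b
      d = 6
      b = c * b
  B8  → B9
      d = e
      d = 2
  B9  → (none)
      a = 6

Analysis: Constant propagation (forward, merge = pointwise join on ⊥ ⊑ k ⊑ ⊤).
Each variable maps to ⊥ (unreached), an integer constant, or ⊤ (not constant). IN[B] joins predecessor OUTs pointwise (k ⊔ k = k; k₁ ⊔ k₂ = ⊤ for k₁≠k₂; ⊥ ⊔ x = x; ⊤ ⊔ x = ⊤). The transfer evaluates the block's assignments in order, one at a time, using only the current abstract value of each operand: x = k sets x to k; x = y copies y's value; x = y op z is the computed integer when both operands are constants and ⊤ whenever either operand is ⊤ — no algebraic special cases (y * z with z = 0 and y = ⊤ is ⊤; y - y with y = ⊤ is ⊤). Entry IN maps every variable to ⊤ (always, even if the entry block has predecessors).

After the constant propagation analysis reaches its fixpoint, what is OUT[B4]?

Answer: {a: -4, b: ⊤, c: ⊤, d: 4, e: -4, f: ⊤}

Trace:
Fixpoint table:
  B0: | IN=(all ⊤) | OUT={d:2, e:-4; rest ⊤}
  B1: | IN={e:-4; rest ⊤} | OUT={a:-4, e:-4; rest ⊤}
  B2: | IN={a:-4, e:-4; rest ⊤} | OUT={a:-4, d:-1, e:-4; rest ⊤}
  B3: | IN={a:-4, d:-1, e:-4; rest ⊤} | OUT={a:-4, d:4, e:-4; rest ⊤}
  B4: | IN={a:-4, d:4, e:-4; rest ⊤} | OUT={a:-4, d:4, e:-4; rest ⊤}
  B5: | IN={a:-4, d:4, e:-4; rest ⊤} | OUT={a:-4, d:4, e:-4; rest ⊤}
  B6: | IN={a:-4, d:4, e:-4; rest ⊤} | OUT={a:-4, b:4, d:4, e:-4; rest ⊤}
  B7: | IN={a:-4, d:4, e:-4; rest ⊤} | OUT={a:-4, d:6, e:-4; rest ⊤}
  B8: | IN={a:-4, d:6, e:-4; rest ⊤} | OUT={a:-4, d:2, e:-4; rest ⊤}
  B9: | IN={a:-4, d:2, e:-4; rest ⊤} | OUT={a:6, d:2, e:-4; rest ⊤}

Merge at B4: IN[B4] = OUT[B3] = {a: -4, b: ⊤, c: ⊤, d: 4, e: -4, f: ⊤}
Applying B4's transfer function to that IN value gives OUT[B4] (row B4 above).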